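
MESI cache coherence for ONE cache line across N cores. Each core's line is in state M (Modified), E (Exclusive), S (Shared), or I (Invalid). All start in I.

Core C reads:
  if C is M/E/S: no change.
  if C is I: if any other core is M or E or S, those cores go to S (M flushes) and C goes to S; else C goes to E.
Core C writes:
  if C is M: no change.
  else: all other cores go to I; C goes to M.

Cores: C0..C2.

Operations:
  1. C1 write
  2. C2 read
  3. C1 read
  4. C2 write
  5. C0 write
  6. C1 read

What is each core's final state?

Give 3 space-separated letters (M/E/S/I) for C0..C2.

Op 1: C1 write [C1 write: invalidate none -> C1=M] -> [I,M,I]
Op 2: C2 read [C2 read from I: others=['C1=M'] -> C2=S, others downsized to S] -> [I,S,S]
Op 3: C1 read [C1 read: already in S, no change] -> [I,S,S]
Op 4: C2 write [C2 write: invalidate ['C1=S'] -> C2=M] -> [I,I,M]
Op 5: C0 write [C0 write: invalidate ['C2=M'] -> C0=M] -> [M,I,I]
Op 6: C1 read [C1 read from I: others=['C0=M'] -> C1=S, others downsized to S] -> [S,S,I]

Answer: S S I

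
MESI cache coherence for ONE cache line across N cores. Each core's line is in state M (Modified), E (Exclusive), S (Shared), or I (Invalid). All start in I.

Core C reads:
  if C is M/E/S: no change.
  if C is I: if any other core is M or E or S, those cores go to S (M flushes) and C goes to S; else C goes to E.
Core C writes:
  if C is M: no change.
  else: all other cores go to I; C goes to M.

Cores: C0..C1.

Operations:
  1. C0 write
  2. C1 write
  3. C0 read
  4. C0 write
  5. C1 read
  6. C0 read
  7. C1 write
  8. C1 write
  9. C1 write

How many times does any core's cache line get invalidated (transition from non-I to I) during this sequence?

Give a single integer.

Op 1: C0 write [C0 write: invalidate none -> C0=M] -> [M,I] (invalidations this op: 0; running total: 0)
Op 2: C1 write [C1 write: invalidate ['C0=M'] -> C1=M] -> [I,M] (invalidations this op: 1; running total: 1)
Op 3: C0 read [C0 read from I: others=['C1=M'] -> C0=S, others downsized to S] -> [S,S] (invalidations this op: 0; running total: 1)
Op 4: C0 write [C0 write: invalidate ['C1=S'] -> C0=M] -> [M,I] (invalidations this op: 1; running total: 2)
Op 5: C1 read [C1 read from I: others=['C0=M'] -> C1=S, others downsized to S] -> [S,S] (invalidations this op: 0; running total: 2)
Op 6: C0 read [C0 read: already in S, no change] -> [S,S] (invalidations this op: 0; running total: 2)
Op 7: C1 write [C1 write: invalidate ['C0=S'] -> C1=M] -> [I,M] (invalidations this op: 1; running total: 3)
Op 8: C1 write [C1 write: already M (modified), no change] -> [I,M] (invalidations this op: 0; running total: 3)
Op 9: C1 write [C1 write: already M (modified), no change] -> [I,M] (invalidations this op: 0; running total: 3)

Answer: 3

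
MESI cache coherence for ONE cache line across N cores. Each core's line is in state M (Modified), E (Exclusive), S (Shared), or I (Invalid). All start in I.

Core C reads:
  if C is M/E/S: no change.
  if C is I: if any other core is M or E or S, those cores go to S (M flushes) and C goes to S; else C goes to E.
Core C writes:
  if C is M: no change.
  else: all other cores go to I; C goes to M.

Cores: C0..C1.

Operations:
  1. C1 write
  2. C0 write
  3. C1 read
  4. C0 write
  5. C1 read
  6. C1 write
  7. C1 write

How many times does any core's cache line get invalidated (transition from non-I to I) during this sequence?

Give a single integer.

Answer: 3

Derivation:
Op 1: C1 write [C1 write: invalidate none -> C1=M] -> [I,M] (invalidations this op: 0; running total: 0)
Op 2: C0 write [C0 write: invalidate ['C1=M'] -> C0=M] -> [M,I] (invalidations this op: 1; running total: 1)
Op 3: C1 read [C1 read from I: others=['C0=M'] -> C1=S, others downsized to S] -> [S,S] (invalidations this op: 0; running total: 1)
Op 4: C0 write [C0 write: invalidate ['C1=S'] -> C0=M] -> [M,I] (invalidations this op: 1; running total: 2)
Op 5: C1 read [C1 read from I: others=['C0=M'] -> C1=S, others downsized to S] -> [S,S] (invalidations this op: 0; running total: 2)
Op 6: C1 write [C1 write: invalidate ['C0=S'] -> C1=M] -> [I,M] (invalidations this op: 1; running total: 3)
Op 7: C1 write [C1 write: already M (modified), no change] -> [I,M] (invalidations this op: 0; running total: 3)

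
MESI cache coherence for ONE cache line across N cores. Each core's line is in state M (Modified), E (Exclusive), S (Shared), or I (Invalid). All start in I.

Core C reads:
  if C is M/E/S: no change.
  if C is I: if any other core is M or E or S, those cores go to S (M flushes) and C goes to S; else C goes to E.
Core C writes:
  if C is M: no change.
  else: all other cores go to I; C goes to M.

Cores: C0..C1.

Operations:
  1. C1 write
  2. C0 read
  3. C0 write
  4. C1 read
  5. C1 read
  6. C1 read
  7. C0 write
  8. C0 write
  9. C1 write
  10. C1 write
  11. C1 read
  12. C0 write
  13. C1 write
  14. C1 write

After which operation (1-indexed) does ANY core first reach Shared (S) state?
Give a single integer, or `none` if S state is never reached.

Op 1: C1 write [C1 write: invalidate none -> C1=M] -> [I,M]
Op 2: C0 read [C0 read from I: others=['C1=M'] -> C0=S, others downsized to S] -> [S,S]
  -> First S state at op 2; remaining ops need not be traced.

Answer: 2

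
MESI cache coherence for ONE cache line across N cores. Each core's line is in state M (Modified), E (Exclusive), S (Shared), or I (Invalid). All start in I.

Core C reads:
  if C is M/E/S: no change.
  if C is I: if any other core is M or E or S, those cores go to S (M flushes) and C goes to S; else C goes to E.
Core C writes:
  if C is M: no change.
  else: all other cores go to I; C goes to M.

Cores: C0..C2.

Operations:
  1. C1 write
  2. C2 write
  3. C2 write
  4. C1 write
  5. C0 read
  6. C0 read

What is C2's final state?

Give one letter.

Op 1: C1 write [C1 write: invalidate none -> C1=M] -> [I,M,I]
Op 2: C2 write [C2 write: invalidate ['C1=M'] -> C2=M] -> [I,I,M]
Op 3: C2 write [C2 write: already M (modified), no change] -> [I,I,M]
Op 4: C1 write [C1 write: invalidate ['C2=M'] -> C1=M] -> [I,M,I]
Op 5: C0 read [C0 read from I: others=['C1=M'] -> C0=S, others downsized to S] -> [S,S,I]
Op 6: C0 read [C0 read: already in S, no change] -> [S,S,I]

Answer: I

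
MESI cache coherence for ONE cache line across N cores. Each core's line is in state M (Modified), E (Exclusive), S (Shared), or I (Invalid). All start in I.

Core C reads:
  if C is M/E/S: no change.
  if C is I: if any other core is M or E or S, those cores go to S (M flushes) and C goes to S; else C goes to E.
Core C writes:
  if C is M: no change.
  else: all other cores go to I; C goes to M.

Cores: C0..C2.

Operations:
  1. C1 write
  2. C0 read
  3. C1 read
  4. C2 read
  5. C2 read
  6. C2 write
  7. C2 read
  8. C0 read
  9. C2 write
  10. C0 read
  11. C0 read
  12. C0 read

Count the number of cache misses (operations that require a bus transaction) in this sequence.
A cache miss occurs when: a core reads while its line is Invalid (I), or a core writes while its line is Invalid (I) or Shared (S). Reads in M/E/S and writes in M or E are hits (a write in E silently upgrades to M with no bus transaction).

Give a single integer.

Answer: 7

Derivation:
Op 1: C1 write [C1 write: invalidate none -> C1=M] -> [I,M,I] [MISS #1: write from I]
Op 2: C0 read [C0 read from I: others=['C1=M'] -> C0=S, others downsized to S] -> [S,S,I] [MISS #2: read from I]
Op 3: C1 read [C1 read: already in S, no change] -> [S,S,I] [hit: read from S]
Op 4: C2 read [C2 read from I: others=['C0=S', 'C1=S'] -> C2=S, others downsized to S] -> [S,S,S] [MISS #3: read from I]
Op 5: C2 read [C2 read: already in S, no change] -> [S,S,S] [hit: read from S]
Op 6: C2 write [C2 write: invalidate ['C0=S', 'C1=S'] -> C2=M] -> [I,I,M] [MISS #4: write from S]
Op 7: C2 read [C2 read: already in M, no change] -> [I,I,M] [hit: read from M]
Op 8: C0 read [C0 read from I: others=['C2=M'] -> C0=S, others downsized to S] -> [S,I,S] [MISS #5: read from I]
Op 9: C2 write [C2 write: invalidate ['C0=S'] -> C2=M] -> [I,I,M] [MISS #6: write from S]
Op 10: C0 read [C0 read from I: others=['C2=M'] -> C0=S, others downsized to S] -> [S,I,S] [MISS #7: read from I]
Op 11: C0 read [C0 read: already in S, no change] -> [S,I,S] [hit: read from S]
Op 12: C0 read [C0 read: already in S, no change] -> [S,I,S] [hit: read from S]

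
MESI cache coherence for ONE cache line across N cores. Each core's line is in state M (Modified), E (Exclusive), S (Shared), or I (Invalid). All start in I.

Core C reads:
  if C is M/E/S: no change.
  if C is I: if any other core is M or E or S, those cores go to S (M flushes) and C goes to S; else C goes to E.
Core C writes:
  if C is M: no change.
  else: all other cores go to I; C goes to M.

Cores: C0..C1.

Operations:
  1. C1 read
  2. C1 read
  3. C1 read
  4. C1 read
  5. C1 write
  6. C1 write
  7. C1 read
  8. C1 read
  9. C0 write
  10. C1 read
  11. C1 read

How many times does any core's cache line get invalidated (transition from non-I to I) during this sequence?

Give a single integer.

Op 1: C1 read [C1 read from I: no other sharers -> C1=E (exclusive)] -> [I,E] (invalidations this op: 0; running total: 0)
Op 2: C1 read [C1 read: already in E, no change] -> [I,E] (invalidations this op: 0; running total: 0)
Op 3: C1 read [C1 read: already in E, no change] -> [I,E] (invalidations this op: 0; running total: 0)
Op 4: C1 read [C1 read: already in E, no change] -> [I,E] (invalidations this op: 0; running total: 0)
Op 5: C1 write [C1 write: invalidate none -> C1=M] -> [I,M] (invalidations this op: 0; running total: 0)
Op 6: C1 write [C1 write: already M (modified), no change] -> [I,M] (invalidations this op: 0; running total: 0)
Op 7: C1 read [C1 read: already in M, no change] -> [I,M] (invalidations this op: 0; running total: 0)
Op 8: C1 read [C1 read: already in M, no change] -> [I,M] (invalidations this op: 0; running total: 0)
Op 9: C0 write [C0 write: invalidate ['C1=M'] -> C0=M] -> [M,I] (invalidations this op: 1; running total: 1)
Op 10: C1 read [C1 read from I: others=['C0=M'] -> C1=S, others downsized to S] -> [S,S] (invalidations this op: 0; running total: 1)
Op 11: C1 read [C1 read: already in S, no change] -> [S,S] (invalidations this op: 0; running total: 1)

Answer: 1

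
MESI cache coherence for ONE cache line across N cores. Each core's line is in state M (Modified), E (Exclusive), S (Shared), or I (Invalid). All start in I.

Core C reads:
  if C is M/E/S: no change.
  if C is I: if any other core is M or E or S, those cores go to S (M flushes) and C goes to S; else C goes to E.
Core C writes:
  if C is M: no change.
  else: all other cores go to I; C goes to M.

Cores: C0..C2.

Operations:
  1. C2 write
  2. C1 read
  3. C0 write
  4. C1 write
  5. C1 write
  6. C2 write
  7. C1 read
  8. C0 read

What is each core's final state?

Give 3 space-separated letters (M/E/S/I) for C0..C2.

Op 1: C2 write [C2 write: invalidate none -> C2=M] -> [I,I,M]
Op 2: C1 read [C1 read from I: others=['C2=M'] -> C1=S, others downsized to S] -> [I,S,S]
Op 3: C0 write [C0 write: invalidate ['C1=S', 'C2=S'] -> C0=M] -> [M,I,I]
Op 4: C1 write [C1 write: invalidate ['C0=M'] -> C1=M] -> [I,M,I]
Op 5: C1 write [C1 write: already M (modified), no change] -> [I,M,I]
Op 6: C2 write [C2 write: invalidate ['C1=M'] -> C2=M] -> [I,I,M]
Op 7: C1 read [C1 read from I: others=['C2=M'] -> C1=S, others downsized to S] -> [I,S,S]
Op 8: C0 read [C0 read from I: others=['C1=S', 'C2=S'] -> C0=S, others downsized to S] -> [S,S,S]

Answer: S S S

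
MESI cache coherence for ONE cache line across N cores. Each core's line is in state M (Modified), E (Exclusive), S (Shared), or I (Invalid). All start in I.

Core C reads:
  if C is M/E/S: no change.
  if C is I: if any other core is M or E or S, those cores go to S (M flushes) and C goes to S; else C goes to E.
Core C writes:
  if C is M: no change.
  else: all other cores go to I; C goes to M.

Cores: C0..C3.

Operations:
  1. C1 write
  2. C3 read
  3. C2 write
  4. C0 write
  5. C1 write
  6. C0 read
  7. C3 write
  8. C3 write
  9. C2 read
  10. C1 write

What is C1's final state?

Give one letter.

Op 1: C1 write [C1 write: invalidate none -> C1=M] -> [I,M,I,I]
Op 2: C3 read [C3 read from I: others=['C1=M'] -> C3=S, others downsized to S] -> [I,S,I,S]
Op 3: C2 write [C2 write: invalidate ['C1=S', 'C3=S'] -> C2=M] -> [I,I,M,I]
Op 4: C0 write [C0 write: invalidate ['C2=M'] -> C0=M] -> [M,I,I,I]
Op 5: C1 write [C1 write: invalidate ['C0=M'] -> C1=M] -> [I,M,I,I]
Op 6: C0 read [C0 read from I: others=['C1=M'] -> C0=S, others downsized to S] -> [S,S,I,I]
Op 7: C3 write [C3 write: invalidate ['C0=S', 'C1=S'] -> C3=M] -> [I,I,I,M]
Op 8: C3 write [C3 write: already M (modified), no change] -> [I,I,I,M]
Op 9: C2 read [C2 read from I: others=['C3=M'] -> C2=S, others downsized to S] -> [I,I,S,S]
Op 10: C1 write [C1 write: invalidate ['C2=S', 'C3=S'] -> C1=M] -> [I,M,I,I]

Answer: M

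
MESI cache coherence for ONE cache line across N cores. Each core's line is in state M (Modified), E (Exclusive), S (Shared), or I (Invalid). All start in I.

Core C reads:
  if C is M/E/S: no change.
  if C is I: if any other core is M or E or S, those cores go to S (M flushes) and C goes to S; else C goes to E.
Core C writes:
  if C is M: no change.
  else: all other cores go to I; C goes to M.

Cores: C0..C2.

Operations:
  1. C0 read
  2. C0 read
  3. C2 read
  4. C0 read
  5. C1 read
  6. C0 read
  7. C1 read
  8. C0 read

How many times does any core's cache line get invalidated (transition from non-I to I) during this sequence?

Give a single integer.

Answer: 0

Derivation:
Op 1: C0 read [C0 read from I: no other sharers -> C0=E (exclusive)] -> [E,I,I] (invalidations this op: 0; running total: 0)
Op 2: C0 read [C0 read: already in E, no change] -> [E,I,I] (invalidations this op: 0; running total: 0)
Op 3: C2 read [C2 read from I: others=['C0=E'] -> C2=S, others downsized to S] -> [S,I,S] (invalidations this op: 0; running total: 0)
Op 4: C0 read [C0 read: already in S, no change] -> [S,I,S] (invalidations this op: 0; running total: 0)
Op 5: C1 read [C1 read from I: others=['C0=S', 'C2=S'] -> C1=S, others downsized to S] -> [S,S,S] (invalidations this op: 0; running total: 0)
Op 6: C0 read [C0 read: already in S, no change] -> [S,S,S] (invalidations this op: 0; running total: 0)
Op 7: C1 read [C1 read: already in S, no change] -> [S,S,S] (invalidations this op: 0; running total: 0)
Op 8: C0 read [C0 read: already in S, no change] -> [S,S,S] (invalidations this op: 0; running total: 0)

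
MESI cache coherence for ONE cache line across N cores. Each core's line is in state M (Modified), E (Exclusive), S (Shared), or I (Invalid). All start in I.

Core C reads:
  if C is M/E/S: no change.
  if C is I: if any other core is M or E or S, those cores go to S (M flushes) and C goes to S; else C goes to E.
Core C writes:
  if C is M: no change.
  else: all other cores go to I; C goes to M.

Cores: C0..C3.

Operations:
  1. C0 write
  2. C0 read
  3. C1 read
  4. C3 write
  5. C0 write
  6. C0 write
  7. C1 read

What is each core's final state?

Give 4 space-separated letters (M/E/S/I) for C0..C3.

Op 1: C0 write [C0 write: invalidate none -> C0=M] -> [M,I,I,I]
Op 2: C0 read [C0 read: already in M, no change] -> [M,I,I,I]
Op 3: C1 read [C1 read from I: others=['C0=M'] -> C1=S, others downsized to S] -> [S,S,I,I]
Op 4: C3 write [C3 write: invalidate ['C0=S', 'C1=S'] -> C3=M] -> [I,I,I,M]
Op 5: C0 write [C0 write: invalidate ['C3=M'] -> C0=M] -> [M,I,I,I]
Op 6: C0 write [C0 write: already M (modified), no change] -> [M,I,I,I]
Op 7: C1 read [C1 read from I: others=['C0=M'] -> C1=S, others downsized to S] -> [S,S,I,I]

Answer: S S I I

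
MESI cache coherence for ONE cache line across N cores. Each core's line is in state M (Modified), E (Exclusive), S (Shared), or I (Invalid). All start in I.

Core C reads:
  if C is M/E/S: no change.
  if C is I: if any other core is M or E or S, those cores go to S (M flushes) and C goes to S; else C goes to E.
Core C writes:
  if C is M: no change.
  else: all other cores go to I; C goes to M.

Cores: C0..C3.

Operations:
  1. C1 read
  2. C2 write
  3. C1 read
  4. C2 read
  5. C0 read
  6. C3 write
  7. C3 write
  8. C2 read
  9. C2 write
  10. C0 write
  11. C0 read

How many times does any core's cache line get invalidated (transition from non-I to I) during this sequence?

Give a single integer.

Op 1: C1 read [C1 read from I: no other sharers -> C1=E (exclusive)] -> [I,E,I,I] (invalidations this op: 0; running total: 0)
Op 2: C2 write [C2 write: invalidate ['C1=E'] -> C2=M] -> [I,I,M,I] (invalidations this op: 1; running total: 1)
Op 3: C1 read [C1 read from I: others=['C2=M'] -> C1=S, others downsized to S] -> [I,S,S,I] (invalidations this op: 0; running total: 1)
Op 4: C2 read [C2 read: already in S, no change] -> [I,S,S,I] (invalidations this op: 0; running total: 1)
Op 5: C0 read [C0 read from I: others=['C1=S', 'C2=S'] -> C0=S, others downsized to S] -> [S,S,S,I] (invalidations this op: 0; running total: 1)
Op 6: C3 write [C3 write: invalidate ['C0=S', 'C1=S', 'C2=S'] -> C3=M] -> [I,I,I,M] (invalidations this op: 3; running total: 4)
Op 7: C3 write [C3 write: already M (modified), no change] -> [I,I,I,M] (invalidations this op: 0; running total: 4)
Op 8: C2 read [C2 read from I: others=['C3=M'] -> C2=S, others downsized to S] -> [I,I,S,S] (invalidations this op: 0; running total: 4)
Op 9: C2 write [C2 write: invalidate ['C3=S'] -> C2=M] -> [I,I,M,I] (invalidations this op: 1; running total: 5)
Op 10: C0 write [C0 write: invalidate ['C2=M'] -> C0=M] -> [M,I,I,I] (invalidations this op: 1; running total: 6)
Op 11: C0 read [C0 read: already in M, no change] -> [M,I,I,I] (invalidations this op: 0; running total: 6)

Answer: 6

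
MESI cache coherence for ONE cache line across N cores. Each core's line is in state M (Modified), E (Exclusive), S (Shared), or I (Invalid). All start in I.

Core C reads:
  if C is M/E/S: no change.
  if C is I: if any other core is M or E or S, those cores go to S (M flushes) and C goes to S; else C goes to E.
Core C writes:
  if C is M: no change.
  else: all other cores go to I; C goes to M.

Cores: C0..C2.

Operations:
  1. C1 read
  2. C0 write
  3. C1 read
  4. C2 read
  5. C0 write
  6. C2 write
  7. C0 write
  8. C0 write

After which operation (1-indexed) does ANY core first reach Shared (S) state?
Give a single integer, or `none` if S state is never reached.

Op 1: C1 read [C1 read from I: no other sharers -> C1=E (exclusive)] -> [I,E,I]
Op 2: C0 write [C0 write: invalidate ['C1=E'] -> C0=M] -> [M,I,I]
Op 3: C1 read [C1 read from I: others=['C0=M'] -> C1=S, others downsized to S] -> [S,S,I]
  -> First S state at op 3; remaining ops need not be traced.

Answer: 3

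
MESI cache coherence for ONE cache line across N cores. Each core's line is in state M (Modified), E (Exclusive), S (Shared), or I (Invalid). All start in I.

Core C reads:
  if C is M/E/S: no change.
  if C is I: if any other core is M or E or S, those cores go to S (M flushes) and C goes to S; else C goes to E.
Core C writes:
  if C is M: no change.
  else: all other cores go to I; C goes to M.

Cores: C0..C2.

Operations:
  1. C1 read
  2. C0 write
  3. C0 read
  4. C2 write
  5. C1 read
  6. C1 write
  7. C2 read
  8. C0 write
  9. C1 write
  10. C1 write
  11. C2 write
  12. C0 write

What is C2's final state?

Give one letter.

Answer: I

Derivation:
Op 1: C1 read [C1 read from I: no other sharers -> C1=E (exclusive)] -> [I,E,I]
Op 2: C0 write [C0 write: invalidate ['C1=E'] -> C0=M] -> [M,I,I]
Op 3: C0 read [C0 read: already in M, no change] -> [M,I,I]
Op 4: C2 write [C2 write: invalidate ['C0=M'] -> C2=M] -> [I,I,M]
Op 5: C1 read [C1 read from I: others=['C2=M'] -> C1=S, others downsized to S] -> [I,S,S]
Op 6: C1 write [C1 write: invalidate ['C2=S'] -> C1=M] -> [I,M,I]
Op 7: C2 read [C2 read from I: others=['C1=M'] -> C2=S, others downsized to S] -> [I,S,S]
Op 8: C0 write [C0 write: invalidate ['C1=S', 'C2=S'] -> C0=M] -> [M,I,I]
Op 9: C1 write [C1 write: invalidate ['C0=M'] -> C1=M] -> [I,M,I]
Op 10: C1 write [C1 write: already M (modified), no change] -> [I,M,I]
Op 11: C2 write [C2 write: invalidate ['C1=M'] -> C2=M] -> [I,I,M]
Op 12: C0 write [C0 write: invalidate ['C2=M'] -> C0=M] -> [M,I,I]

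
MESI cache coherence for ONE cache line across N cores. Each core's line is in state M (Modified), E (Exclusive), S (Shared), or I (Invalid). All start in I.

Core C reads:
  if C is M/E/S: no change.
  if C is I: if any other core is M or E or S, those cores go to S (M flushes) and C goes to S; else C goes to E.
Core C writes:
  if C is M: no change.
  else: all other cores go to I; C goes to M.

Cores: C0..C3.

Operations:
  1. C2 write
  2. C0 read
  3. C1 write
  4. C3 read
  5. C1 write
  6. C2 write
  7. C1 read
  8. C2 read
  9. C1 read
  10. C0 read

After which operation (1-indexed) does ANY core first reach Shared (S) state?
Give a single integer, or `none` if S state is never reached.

Op 1: C2 write [C2 write: invalidate none -> C2=M] -> [I,I,M,I]
Op 2: C0 read [C0 read from I: others=['C2=M'] -> C0=S, others downsized to S] -> [S,I,S,I]
  -> First S state at op 2; remaining ops need not be traced.

Answer: 2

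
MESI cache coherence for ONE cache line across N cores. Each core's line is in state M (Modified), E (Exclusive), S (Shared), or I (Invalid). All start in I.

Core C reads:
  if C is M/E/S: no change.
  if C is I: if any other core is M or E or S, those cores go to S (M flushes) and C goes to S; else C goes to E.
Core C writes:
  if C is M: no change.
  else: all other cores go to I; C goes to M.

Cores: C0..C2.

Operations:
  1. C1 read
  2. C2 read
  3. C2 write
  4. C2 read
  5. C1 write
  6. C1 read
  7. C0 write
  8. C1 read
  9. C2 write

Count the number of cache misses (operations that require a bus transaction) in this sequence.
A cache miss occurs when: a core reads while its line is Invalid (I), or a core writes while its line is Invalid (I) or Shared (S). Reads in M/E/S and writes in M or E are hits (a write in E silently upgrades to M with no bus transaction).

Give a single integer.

Answer: 7

Derivation:
Op 1: C1 read [C1 read from I: no other sharers -> C1=E (exclusive)] -> [I,E,I] [MISS #1: read from I]
Op 2: C2 read [C2 read from I: others=['C1=E'] -> C2=S, others downsized to S] -> [I,S,S] [MISS #2: read from I]
Op 3: C2 write [C2 write: invalidate ['C1=S'] -> C2=M] -> [I,I,M] [MISS #3: write from S]
Op 4: C2 read [C2 read: already in M, no change] -> [I,I,M] [hit: read from M]
Op 5: C1 write [C1 write: invalidate ['C2=M'] -> C1=M] -> [I,M,I] [MISS #4: write from I]
Op 6: C1 read [C1 read: already in M, no change] -> [I,M,I] [hit: read from M]
Op 7: C0 write [C0 write: invalidate ['C1=M'] -> C0=M] -> [M,I,I] [MISS #5: write from I]
Op 8: C1 read [C1 read from I: others=['C0=M'] -> C1=S, others downsized to S] -> [S,S,I] [MISS #6: read from I]
Op 9: C2 write [C2 write: invalidate ['C0=S', 'C1=S'] -> C2=M] -> [I,I,M] [MISS #7: write from I]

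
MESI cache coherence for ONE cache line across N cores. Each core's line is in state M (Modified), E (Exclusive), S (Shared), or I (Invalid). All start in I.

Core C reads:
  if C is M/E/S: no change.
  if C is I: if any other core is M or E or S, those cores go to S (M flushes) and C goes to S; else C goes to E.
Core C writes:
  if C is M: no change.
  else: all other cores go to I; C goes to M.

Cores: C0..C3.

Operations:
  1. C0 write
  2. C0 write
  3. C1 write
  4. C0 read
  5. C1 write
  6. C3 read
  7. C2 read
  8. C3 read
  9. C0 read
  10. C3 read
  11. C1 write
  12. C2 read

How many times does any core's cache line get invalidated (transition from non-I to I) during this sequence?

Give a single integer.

Answer: 5

Derivation:
Op 1: C0 write [C0 write: invalidate none -> C0=M] -> [M,I,I,I] (invalidations this op: 0; running total: 0)
Op 2: C0 write [C0 write: already M (modified), no change] -> [M,I,I,I] (invalidations this op: 0; running total: 0)
Op 3: C1 write [C1 write: invalidate ['C0=M'] -> C1=M] -> [I,M,I,I] (invalidations this op: 1; running total: 1)
Op 4: C0 read [C0 read from I: others=['C1=M'] -> C0=S, others downsized to S] -> [S,S,I,I] (invalidations this op: 0; running total: 1)
Op 5: C1 write [C1 write: invalidate ['C0=S'] -> C1=M] -> [I,M,I,I] (invalidations this op: 1; running total: 2)
Op 6: C3 read [C3 read from I: others=['C1=M'] -> C3=S, others downsized to S] -> [I,S,I,S] (invalidations this op: 0; running total: 2)
Op 7: C2 read [C2 read from I: others=['C1=S', 'C3=S'] -> C2=S, others downsized to S] -> [I,S,S,S] (invalidations this op: 0; running total: 2)
Op 8: C3 read [C3 read: already in S, no change] -> [I,S,S,S] (invalidations this op: 0; running total: 2)
Op 9: C0 read [C0 read from I: others=['C1=S', 'C2=S', 'C3=S'] -> C0=S, others downsized to S] -> [S,S,S,S] (invalidations this op: 0; running total: 2)
Op 10: C3 read [C3 read: already in S, no change] -> [S,S,S,S] (invalidations this op: 0; running total: 2)
Op 11: C1 write [C1 write: invalidate ['C0=S', 'C2=S', 'C3=S'] -> C1=M] -> [I,M,I,I] (invalidations this op: 3; running total: 5)
Op 12: C2 read [C2 read from I: others=['C1=M'] -> C2=S, others downsized to S] -> [I,S,S,I] (invalidations this op: 0; running total: 5)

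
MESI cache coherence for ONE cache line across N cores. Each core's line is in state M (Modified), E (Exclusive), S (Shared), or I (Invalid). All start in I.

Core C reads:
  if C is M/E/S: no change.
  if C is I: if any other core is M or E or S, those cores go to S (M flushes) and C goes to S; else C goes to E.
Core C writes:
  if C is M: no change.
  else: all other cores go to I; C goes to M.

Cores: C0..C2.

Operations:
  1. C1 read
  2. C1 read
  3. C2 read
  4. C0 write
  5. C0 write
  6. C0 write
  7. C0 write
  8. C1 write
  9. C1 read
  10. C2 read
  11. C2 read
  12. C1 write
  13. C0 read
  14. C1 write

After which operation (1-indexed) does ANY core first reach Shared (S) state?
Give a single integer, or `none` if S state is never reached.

Answer: 3

Derivation:
Op 1: C1 read [C1 read from I: no other sharers -> C1=E (exclusive)] -> [I,E,I]
Op 2: C1 read [C1 read: already in E, no change] -> [I,E,I]
Op 3: C2 read [C2 read from I: others=['C1=E'] -> C2=S, others downsized to S] -> [I,S,S]
  -> First S state at op 3; remaining ops need not be traced.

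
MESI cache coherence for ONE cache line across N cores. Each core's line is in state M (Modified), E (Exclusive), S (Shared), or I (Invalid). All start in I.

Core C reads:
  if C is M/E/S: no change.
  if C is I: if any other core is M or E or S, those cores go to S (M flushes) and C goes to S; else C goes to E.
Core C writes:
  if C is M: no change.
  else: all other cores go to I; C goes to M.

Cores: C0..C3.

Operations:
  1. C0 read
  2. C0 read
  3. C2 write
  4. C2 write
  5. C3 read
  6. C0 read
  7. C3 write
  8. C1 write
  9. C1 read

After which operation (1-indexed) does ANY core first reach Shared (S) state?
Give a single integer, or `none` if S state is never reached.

Op 1: C0 read [C0 read from I: no other sharers -> C0=E (exclusive)] -> [E,I,I,I]
Op 2: C0 read [C0 read: already in E, no change] -> [E,I,I,I]
Op 3: C2 write [C2 write: invalidate ['C0=E'] -> C2=M] -> [I,I,M,I]
Op 4: C2 write [C2 write: already M (modified), no change] -> [I,I,M,I]
Op 5: C3 read [C3 read from I: others=['C2=M'] -> C3=S, others downsized to S] -> [I,I,S,S]
  -> First S state at op 5; remaining ops need not be traced.

Answer: 5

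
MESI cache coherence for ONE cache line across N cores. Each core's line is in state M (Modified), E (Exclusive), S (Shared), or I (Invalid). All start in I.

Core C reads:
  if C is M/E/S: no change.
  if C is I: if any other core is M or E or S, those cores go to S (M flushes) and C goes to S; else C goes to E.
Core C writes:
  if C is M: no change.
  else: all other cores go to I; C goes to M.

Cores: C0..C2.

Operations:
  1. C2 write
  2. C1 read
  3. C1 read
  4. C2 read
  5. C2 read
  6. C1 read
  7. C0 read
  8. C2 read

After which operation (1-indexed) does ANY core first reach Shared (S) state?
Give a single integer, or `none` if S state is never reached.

Answer: 2

Derivation:
Op 1: C2 write [C2 write: invalidate none -> C2=M] -> [I,I,M]
Op 2: C1 read [C1 read from I: others=['C2=M'] -> C1=S, others downsized to S] -> [I,S,S]
  -> First S state at op 2; remaining ops need not be traced.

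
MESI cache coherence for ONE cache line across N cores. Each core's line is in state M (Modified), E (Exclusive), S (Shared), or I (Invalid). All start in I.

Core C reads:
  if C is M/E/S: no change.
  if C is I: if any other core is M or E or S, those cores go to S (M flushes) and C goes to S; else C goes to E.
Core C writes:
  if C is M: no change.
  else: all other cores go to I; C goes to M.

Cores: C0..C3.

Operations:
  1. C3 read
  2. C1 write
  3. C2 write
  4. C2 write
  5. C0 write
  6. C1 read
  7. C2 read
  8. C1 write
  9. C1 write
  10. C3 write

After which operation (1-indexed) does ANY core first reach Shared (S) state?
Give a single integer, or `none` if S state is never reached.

Op 1: C3 read [C3 read from I: no other sharers -> C3=E (exclusive)] -> [I,I,I,E]
Op 2: C1 write [C1 write: invalidate ['C3=E'] -> C1=M] -> [I,M,I,I]
Op 3: C2 write [C2 write: invalidate ['C1=M'] -> C2=M] -> [I,I,M,I]
Op 4: C2 write [C2 write: already M (modified), no change] -> [I,I,M,I]
Op 5: C0 write [C0 write: invalidate ['C2=M'] -> C0=M] -> [M,I,I,I]
Op 6: C1 read [C1 read from I: others=['C0=M'] -> C1=S, others downsized to S] -> [S,S,I,I]
  -> First S state at op 6; remaining ops need not be traced.

Answer: 6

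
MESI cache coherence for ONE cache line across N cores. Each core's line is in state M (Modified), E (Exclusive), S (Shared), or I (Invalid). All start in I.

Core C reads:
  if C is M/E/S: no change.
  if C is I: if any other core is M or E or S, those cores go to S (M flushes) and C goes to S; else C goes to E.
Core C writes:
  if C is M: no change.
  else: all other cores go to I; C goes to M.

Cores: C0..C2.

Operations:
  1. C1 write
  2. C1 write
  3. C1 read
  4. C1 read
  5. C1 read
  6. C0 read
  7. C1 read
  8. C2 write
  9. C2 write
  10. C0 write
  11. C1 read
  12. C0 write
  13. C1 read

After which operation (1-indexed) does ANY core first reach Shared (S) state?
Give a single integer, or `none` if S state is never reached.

Op 1: C1 write [C1 write: invalidate none -> C1=M] -> [I,M,I]
Op 2: C1 write [C1 write: already M (modified), no change] -> [I,M,I]
Op 3: C1 read [C1 read: already in M, no change] -> [I,M,I]
Op 4: C1 read [C1 read: already in M, no change] -> [I,M,I]
Op 5: C1 read [C1 read: already in M, no change] -> [I,M,I]
Op 6: C0 read [C0 read from I: others=['C1=M'] -> C0=S, others downsized to S] -> [S,S,I]
  -> First S state at op 6; remaining ops need not be traced.

Answer: 6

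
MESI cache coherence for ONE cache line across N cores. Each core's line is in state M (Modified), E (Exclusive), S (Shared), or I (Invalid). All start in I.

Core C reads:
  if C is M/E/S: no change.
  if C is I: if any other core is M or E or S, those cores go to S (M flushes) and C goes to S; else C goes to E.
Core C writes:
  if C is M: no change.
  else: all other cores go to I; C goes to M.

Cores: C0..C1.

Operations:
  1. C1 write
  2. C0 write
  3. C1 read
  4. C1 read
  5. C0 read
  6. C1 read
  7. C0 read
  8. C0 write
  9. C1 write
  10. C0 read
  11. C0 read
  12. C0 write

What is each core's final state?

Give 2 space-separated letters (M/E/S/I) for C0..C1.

Op 1: C1 write [C1 write: invalidate none -> C1=M] -> [I,M]
Op 2: C0 write [C0 write: invalidate ['C1=M'] -> C0=M] -> [M,I]
Op 3: C1 read [C1 read from I: others=['C0=M'] -> C1=S, others downsized to S] -> [S,S]
Op 4: C1 read [C1 read: already in S, no change] -> [S,S]
Op 5: C0 read [C0 read: already in S, no change] -> [S,S]
Op 6: C1 read [C1 read: already in S, no change] -> [S,S]
Op 7: C0 read [C0 read: already in S, no change] -> [S,S]
Op 8: C0 write [C0 write: invalidate ['C1=S'] -> C0=M] -> [M,I]
Op 9: C1 write [C1 write: invalidate ['C0=M'] -> C1=M] -> [I,M]
Op 10: C0 read [C0 read from I: others=['C1=M'] -> C0=S, others downsized to S] -> [S,S]
Op 11: C0 read [C0 read: already in S, no change] -> [S,S]
Op 12: C0 write [C0 write: invalidate ['C1=S'] -> C0=M] -> [M,I]

Answer: M I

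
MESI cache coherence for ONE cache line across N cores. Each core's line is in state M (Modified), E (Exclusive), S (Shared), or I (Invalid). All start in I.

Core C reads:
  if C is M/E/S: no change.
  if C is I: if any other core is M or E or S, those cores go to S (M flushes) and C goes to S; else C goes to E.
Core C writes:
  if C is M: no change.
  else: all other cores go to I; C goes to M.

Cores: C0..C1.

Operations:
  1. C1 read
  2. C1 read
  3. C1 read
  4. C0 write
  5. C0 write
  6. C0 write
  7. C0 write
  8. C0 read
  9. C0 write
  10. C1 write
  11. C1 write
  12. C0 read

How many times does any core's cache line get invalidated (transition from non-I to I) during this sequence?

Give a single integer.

Answer: 2

Derivation:
Op 1: C1 read [C1 read from I: no other sharers -> C1=E (exclusive)] -> [I,E] (invalidations this op: 0; running total: 0)
Op 2: C1 read [C1 read: already in E, no change] -> [I,E] (invalidations this op: 0; running total: 0)
Op 3: C1 read [C1 read: already in E, no change] -> [I,E] (invalidations this op: 0; running total: 0)
Op 4: C0 write [C0 write: invalidate ['C1=E'] -> C0=M] -> [M,I] (invalidations this op: 1; running total: 1)
Op 5: C0 write [C0 write: already M (modified), no change] -> [M,I] (invalidations this op: 0; running total: 1)
Op 6: C0 write [C0 write: already M (modified), no change] -> [M,I] (invalidations this op: 0; running total: 1)
Op 7: C0 write [C0 write: already M (modified), no change] -> [M,I] (invalidations this op: 0; running total: 1)
Op 8: C0 read [C0 read: already in M, no change] -> [M,I] (invalidations this op: 0; running total: 1)
Op 9: C0 write [C0 write: already M (modified), no change] -> [M,I] (invalidations this op: 0; running total: 1)
Op 10: C1 write [C1 write: invalidate ['C0=M'] -> C1=M] -> [I,M] (invalidations this op: 1; running total: 2)
Op 11: C1 write [C1 write: already M (modified), no change] -> [I,M] (invalidations this op: 0; running total: 2)
Op 12: C0 read [C0 read from I: others=['C1=M'] -> C0=S, others downsized to S] -> [S,S] (invalidations this op: 0; running total: 2)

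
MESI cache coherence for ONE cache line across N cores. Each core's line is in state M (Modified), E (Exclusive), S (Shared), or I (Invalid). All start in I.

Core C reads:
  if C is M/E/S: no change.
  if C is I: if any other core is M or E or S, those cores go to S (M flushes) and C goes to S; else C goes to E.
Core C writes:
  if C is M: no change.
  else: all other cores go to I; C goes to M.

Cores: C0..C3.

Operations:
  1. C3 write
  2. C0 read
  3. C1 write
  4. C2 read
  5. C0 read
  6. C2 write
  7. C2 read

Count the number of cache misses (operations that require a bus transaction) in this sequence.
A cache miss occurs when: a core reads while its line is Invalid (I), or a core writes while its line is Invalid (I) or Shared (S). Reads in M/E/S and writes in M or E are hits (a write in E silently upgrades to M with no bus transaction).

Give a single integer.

Answer: 6

Derivation:
Op 1: C3 write [C3 write: invalidate none -> C3=M] -> [I,I,I,M] [MISS #1: write from I]
Op 2: C0 read [C0 read from I: others=['C3=M'] -> C0=S, others downsized to S] -> [S,I,I,S] [MISS #2: read from I]
Op 3: C1 write [C1 write: invalidate ['C0=S', 'C3=S'] -> C1=M] -> [I,M,I,I] [MISS #3: write from I]
Op 4: C2 read [C2 read from I: others=['C1=M'] -> C2=S, others downsized to S] -> [I,S,S,I] [MISS #4: read from I]
Op 5: C0 read [C0 read from I: others=['C1=S', 'C2=S'] -> C0=S, others downsized to S] -> [S,S,S,I] [MISS #5: read from I]
Op 6: C2 write [C2 write: invalidate ['C0=S', 'C1=S'] -> C2=M] -> [I,I,M,I] [MISS #6: write from S]
Op 7: C2 read [C2 read: already in M, no change] -> [I,I,M,I] [hit: read from M]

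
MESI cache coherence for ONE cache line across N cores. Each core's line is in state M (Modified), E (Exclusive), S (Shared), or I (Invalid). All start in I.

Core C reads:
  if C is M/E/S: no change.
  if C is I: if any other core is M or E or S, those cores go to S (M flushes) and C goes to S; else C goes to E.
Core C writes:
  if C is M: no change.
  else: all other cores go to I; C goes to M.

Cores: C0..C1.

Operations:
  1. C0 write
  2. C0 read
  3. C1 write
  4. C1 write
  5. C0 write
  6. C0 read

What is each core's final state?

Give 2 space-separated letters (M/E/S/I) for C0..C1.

Op 1: C0 write [C0 write: invalidate none -> C0=M] -> [M,I]
Op 2: C0 read [C0 read: already in M, no change] -> [M,I]
Op 3: C1 write [C1 write: invalidate ['C0=M'] -> C1=M] -> [I,M]
Op 4: C1 write [C1 write: already M (modified), no change] -> [I,M]
Op 5: C0 write [C0 write: invalidate ['C1=M'] -> C0=M] -> [M,I]
Op 6: C0 read [C0 read: already in M, no change] -> [M,I]

Answer: M I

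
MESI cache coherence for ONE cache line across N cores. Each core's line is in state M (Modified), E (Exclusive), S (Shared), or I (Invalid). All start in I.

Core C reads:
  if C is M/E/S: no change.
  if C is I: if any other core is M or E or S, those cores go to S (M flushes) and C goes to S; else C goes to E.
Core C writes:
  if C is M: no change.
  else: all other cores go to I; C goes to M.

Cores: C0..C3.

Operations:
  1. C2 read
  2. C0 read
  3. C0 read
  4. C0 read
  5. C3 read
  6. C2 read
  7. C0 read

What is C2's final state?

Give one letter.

Answer: S

Derivation:
Op 1: C2 read [C2 read from I: no other sharers -> C2=E (exclusive)] -> [I,I,E,I]
Op 2: C0 read [C0 read from I: others=['C2=E'] -> C0=S, others downsized to S] -> [S,I,S,I]
Op 3: C0 read [C0 read: already in S, no change] -> [S,I,S,I]
Op 4: C0 read [C0 read: already in S, no change] -> [S,I,S,I]
Op 5: C3 read [C3 read from I: others=['C0=S', 'C2=S'] -> C3=S, others downsized to S] -> [S,I,S,S]
Op 6: C2 read [C2 read: already in S, no change] -> [S,I,S,S]
Op 7: C0 read [C0 read: already in S, no change] -> [S,I,S,S]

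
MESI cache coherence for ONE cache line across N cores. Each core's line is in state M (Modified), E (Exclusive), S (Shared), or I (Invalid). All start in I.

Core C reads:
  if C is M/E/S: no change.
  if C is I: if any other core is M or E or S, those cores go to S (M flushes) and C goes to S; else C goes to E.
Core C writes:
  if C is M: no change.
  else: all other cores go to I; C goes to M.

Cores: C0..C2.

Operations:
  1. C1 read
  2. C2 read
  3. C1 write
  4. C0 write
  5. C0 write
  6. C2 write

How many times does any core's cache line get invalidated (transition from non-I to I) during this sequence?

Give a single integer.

Op 1: C1 read [C1 read from I: no other sharers -> C1=E (exclusive)] -> [I,E,I] (invalidations this op: 0; running total: 0)
Op 2: C2 read [C2 read from I: others=['C1=E'] -> C2=S, others downsized to S] -> [I,S,S] (invalidations this op: 0; running total: 0)
Op 3: C1 write [C1 write: invalidate ['C2=S'] -> C1=M] -> [I,M,I] (invalidations this op: 1; running total: 1)
Op 4: C0 write [C0 write: invalidate ['C1=M'] -> C0=M] -> [M,I,I] (invalidations this op: 1; running total: 2)
Op 5: C0 write [C0 write: already M (modified), no change] -> [M,I,I] (invalidations this op: 0; running total: 2)
Op 6: C2 write [C2 write: invalidate ['C0=M'] -> C2=M] -> [I,I,M] (invalidations this op: 1; running total: 3)

Answer: 3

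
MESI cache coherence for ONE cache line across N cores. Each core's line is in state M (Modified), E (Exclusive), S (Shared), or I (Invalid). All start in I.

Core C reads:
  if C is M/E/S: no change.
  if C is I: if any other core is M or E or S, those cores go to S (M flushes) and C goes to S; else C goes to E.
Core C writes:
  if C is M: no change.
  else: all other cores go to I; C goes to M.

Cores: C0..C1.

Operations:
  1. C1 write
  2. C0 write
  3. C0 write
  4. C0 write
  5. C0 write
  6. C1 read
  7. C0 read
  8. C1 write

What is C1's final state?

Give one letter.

Op 1: C1 write [C1 write: invalidate none -> C1=M] -> [I,M]
Op 2: C0 write [C0 write: invalidate ['C1=M'] -> C0=M] -> [M,I]
Op 3: C0 write [C0 write: already M (modified), no change] -> [M,I]
Op 4: C0 write [C0 write: already M (modified), no change] -> [M,I]
Op 5: C0 write [C0 write: already M (modified), no change] -> [M,I]
Op 6: C1 read [C1 read from I: others=['C0=M'] -> C1=S, others downsized to S] -> [S,S]
Op 7: C0 read [C0 read: already in S, no change] -> [S,S]
Op 8: C1 write [C1 write: invalidate ['C0=S'] -> C1=M] -> [I,M]

Answer: M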